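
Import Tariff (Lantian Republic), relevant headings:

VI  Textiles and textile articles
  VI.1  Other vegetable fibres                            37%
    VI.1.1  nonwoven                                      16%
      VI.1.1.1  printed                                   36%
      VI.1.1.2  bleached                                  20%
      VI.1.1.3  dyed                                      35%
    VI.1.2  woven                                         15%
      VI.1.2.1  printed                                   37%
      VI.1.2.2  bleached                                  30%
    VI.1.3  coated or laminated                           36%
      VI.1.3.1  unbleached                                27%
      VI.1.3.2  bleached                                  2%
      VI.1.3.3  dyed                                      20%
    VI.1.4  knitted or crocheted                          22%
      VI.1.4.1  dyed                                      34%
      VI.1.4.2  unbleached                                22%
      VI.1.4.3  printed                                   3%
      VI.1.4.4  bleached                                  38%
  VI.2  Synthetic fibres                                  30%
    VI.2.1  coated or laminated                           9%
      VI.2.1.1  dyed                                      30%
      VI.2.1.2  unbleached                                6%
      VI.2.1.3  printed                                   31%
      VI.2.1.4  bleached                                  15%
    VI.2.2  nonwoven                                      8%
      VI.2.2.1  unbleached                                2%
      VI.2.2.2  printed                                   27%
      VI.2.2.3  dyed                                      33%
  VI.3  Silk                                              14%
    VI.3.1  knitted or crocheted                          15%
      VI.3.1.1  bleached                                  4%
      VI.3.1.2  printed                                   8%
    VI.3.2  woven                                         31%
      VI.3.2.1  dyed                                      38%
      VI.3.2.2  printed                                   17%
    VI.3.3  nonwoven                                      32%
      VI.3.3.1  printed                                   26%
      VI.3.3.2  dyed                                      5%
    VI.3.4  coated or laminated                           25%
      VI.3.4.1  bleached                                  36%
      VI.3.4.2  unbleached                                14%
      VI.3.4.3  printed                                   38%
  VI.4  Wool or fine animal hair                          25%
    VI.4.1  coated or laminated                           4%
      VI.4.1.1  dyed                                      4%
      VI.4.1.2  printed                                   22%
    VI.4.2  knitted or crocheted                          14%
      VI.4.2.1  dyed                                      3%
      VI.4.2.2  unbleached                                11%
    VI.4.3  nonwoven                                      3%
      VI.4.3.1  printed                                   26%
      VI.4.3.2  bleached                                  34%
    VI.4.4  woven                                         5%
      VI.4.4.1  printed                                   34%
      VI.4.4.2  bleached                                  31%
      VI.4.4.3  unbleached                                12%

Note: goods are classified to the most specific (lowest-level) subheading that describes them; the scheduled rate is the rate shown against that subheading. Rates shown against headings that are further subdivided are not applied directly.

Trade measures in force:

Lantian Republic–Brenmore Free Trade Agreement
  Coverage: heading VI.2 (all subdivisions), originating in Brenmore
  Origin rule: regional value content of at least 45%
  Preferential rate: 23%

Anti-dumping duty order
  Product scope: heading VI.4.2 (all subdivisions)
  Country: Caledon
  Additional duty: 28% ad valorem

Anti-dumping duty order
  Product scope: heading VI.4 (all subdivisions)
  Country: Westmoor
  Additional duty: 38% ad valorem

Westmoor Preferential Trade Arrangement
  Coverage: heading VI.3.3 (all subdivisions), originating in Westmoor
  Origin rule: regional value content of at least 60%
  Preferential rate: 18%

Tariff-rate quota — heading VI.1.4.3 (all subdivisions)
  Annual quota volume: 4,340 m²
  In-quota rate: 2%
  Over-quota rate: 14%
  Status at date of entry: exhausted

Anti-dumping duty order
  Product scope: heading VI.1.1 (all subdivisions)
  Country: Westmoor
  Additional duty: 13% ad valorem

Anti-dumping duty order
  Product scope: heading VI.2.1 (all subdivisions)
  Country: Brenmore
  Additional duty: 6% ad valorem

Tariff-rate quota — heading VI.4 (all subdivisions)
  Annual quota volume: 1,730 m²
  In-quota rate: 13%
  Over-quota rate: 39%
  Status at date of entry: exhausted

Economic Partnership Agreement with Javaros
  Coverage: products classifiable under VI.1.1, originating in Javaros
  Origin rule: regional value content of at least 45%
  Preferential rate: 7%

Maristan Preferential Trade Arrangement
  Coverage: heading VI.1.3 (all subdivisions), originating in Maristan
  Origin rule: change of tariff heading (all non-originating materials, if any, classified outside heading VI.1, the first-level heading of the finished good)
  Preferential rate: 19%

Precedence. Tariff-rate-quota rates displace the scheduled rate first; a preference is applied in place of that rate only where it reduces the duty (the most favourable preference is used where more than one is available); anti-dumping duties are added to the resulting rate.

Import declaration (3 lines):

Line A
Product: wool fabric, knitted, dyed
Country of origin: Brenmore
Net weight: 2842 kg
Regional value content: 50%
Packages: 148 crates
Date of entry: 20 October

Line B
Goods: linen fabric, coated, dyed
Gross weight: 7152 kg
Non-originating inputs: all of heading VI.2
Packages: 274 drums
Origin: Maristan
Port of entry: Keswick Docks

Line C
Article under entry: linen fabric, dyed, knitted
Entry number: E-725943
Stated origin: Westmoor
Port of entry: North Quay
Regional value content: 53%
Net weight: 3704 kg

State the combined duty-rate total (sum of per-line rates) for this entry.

Line A: wool → VI.4; knitted → VI.4.2; dyed → VI.4.2.1. Scheduled 3%. quota on VI.4 exhausted → over-quota 39%; Brenmore agreement on VI.2: VI.4.2.1 not covered. → 39%.
Line B: linen → VI.1; coated → VI.1.3; dyed → VI.1.3.3. Scheduled 20%. Maristan agreement on VI.1.3: CTH met → 19% available; preferential 19%. → 19%.
Line C: linen → VI.1; knitted → VI.1.4; dyed → VI.1.4.1. Scheduled 34%. Westmoor agreement on VI.3.3: VI.1.4.1 not covered. → 34%.
Sum: 39% + 19% + 34% = 92%.

92%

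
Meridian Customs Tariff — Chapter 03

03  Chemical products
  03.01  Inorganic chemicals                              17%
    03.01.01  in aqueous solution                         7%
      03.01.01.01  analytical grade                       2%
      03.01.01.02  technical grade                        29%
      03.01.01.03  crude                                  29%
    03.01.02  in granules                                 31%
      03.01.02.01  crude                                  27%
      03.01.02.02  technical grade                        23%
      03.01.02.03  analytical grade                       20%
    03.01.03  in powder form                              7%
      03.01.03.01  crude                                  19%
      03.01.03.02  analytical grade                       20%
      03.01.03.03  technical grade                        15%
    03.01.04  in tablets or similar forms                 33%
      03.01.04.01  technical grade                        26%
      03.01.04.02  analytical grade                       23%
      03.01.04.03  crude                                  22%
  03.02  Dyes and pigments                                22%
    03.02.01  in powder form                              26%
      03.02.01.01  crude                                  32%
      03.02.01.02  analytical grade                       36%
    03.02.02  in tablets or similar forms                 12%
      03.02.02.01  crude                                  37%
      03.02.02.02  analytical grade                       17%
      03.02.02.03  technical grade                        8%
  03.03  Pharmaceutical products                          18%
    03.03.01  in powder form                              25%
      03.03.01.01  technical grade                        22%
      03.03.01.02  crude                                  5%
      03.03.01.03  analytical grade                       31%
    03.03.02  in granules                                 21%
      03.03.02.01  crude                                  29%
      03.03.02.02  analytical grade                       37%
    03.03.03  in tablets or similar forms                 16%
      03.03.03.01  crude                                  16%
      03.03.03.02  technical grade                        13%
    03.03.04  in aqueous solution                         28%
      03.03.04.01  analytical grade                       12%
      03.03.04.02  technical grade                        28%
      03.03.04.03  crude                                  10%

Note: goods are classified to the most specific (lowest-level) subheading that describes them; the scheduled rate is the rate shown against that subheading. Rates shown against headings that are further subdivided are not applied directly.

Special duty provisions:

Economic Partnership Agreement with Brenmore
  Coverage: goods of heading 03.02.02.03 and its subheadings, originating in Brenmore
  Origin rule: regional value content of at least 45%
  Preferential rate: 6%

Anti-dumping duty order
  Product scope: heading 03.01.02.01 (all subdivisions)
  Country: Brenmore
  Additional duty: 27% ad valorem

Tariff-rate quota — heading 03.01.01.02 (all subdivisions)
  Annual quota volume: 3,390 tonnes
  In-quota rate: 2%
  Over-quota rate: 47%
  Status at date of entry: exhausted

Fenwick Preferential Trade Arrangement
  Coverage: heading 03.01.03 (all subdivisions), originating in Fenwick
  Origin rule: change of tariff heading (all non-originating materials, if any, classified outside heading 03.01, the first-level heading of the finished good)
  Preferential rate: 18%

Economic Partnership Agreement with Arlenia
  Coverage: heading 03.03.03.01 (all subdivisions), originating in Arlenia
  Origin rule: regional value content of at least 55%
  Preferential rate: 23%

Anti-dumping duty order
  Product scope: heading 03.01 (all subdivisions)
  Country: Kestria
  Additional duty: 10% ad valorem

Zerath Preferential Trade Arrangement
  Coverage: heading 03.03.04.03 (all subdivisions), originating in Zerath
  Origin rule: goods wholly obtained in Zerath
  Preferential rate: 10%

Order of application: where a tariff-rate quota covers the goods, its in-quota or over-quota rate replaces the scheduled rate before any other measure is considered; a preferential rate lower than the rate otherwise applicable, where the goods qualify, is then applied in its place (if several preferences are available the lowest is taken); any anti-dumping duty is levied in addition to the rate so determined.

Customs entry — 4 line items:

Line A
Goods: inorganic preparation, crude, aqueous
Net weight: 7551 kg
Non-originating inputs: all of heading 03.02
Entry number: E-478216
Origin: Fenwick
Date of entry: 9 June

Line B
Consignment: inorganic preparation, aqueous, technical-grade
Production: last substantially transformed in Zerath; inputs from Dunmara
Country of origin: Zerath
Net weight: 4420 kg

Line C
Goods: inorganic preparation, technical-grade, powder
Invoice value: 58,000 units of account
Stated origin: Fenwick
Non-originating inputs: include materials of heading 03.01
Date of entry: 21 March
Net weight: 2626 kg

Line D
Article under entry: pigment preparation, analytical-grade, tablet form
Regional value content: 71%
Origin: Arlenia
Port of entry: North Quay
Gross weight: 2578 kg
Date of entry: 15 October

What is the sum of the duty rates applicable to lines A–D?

108%

Line A: inorganic → 03.01; aqueous → 03.01.01; crude → 03.01.01.03. Scheduled 29%. Fenwick agreement on 03.01.03: 03.01.01.03 not covered. → 29%.
Line B: inorganic → 03.01; aqueous → 03.01.01; technical-grade → 03.01.01.02. Scheduled 29%. quota on 03.01.01.02 exhausted → over-quota 47%; Zerath agreement on 03.03.04.03: 03.01.01.02 not covered. → 47%.
Line C: inorganic → 03.01; powder → 03.01.03; technical-grade → 03.01.03.03. Scheduled 15%. Fenwick agreement on 03.01.03: CTH not met. → 15%.
Line D: pigment → 03.02; tablet form → 03.02.02; analytical-grade → 03.02.02.02. Scheduled 17%. Arlenia agreement on 03.03.03.01: 03.02.02.02 not covered. → 17%.
Sum: 29% + 47% + 15% + 17% = 108%.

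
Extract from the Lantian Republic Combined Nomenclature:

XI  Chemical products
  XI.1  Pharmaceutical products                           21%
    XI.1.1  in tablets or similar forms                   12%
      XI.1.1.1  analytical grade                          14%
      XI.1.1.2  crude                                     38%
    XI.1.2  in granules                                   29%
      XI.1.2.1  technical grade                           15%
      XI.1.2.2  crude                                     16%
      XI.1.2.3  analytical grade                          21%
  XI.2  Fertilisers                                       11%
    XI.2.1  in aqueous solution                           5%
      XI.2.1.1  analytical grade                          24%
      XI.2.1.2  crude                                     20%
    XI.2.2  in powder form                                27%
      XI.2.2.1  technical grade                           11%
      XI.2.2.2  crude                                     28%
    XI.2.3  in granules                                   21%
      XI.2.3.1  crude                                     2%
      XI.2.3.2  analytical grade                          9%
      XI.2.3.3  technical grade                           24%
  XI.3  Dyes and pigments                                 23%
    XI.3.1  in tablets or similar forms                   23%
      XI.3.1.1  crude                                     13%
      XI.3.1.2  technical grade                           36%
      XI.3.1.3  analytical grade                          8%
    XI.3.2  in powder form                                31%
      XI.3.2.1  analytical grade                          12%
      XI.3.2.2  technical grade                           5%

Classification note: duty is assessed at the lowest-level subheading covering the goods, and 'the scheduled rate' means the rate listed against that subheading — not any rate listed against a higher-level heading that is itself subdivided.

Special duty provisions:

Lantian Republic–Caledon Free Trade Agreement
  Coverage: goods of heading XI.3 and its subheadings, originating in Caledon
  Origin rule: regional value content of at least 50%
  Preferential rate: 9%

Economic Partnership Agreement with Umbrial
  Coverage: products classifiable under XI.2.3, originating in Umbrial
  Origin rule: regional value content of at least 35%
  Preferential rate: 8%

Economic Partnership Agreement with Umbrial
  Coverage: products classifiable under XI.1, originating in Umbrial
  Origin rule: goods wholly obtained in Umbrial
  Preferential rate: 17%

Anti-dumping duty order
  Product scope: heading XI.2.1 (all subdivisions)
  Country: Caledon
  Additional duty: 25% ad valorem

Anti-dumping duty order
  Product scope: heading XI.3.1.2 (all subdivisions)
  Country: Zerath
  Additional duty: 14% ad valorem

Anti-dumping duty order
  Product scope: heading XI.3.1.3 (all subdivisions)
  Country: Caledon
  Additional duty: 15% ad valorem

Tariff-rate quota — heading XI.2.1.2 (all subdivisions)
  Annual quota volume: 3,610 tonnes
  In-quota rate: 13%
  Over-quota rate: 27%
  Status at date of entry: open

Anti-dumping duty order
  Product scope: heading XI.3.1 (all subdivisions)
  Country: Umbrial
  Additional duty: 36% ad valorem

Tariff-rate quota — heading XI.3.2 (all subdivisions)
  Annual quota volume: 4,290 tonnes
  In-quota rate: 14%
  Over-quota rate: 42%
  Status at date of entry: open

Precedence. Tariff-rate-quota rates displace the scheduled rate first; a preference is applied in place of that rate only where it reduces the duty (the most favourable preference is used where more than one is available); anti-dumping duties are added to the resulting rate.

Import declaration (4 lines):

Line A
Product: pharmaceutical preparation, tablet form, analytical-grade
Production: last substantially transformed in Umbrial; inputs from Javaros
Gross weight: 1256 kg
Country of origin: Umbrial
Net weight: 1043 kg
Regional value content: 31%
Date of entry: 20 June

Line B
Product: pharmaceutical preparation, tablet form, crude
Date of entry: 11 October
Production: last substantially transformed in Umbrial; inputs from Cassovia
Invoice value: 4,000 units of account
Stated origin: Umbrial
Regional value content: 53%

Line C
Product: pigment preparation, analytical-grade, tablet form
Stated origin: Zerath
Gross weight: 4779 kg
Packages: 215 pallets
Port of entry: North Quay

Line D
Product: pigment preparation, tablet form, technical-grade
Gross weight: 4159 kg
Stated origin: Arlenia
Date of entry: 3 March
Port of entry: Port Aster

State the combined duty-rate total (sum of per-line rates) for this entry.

Line A: pharmaceutical → XI.1; tablet form → XI.1.1; analytical-grade → XI.1.1.1. Scheduled 14%. Umbrial agreement on XI.2.3: XI.1.1.1 not covered; Umbrial agreement on XI.1: not wholly obtained. → 14%.
Line B: pharmaceutical → XI.1; tablet form → XI.1.1; crude → XI.1.1.2. Scheduled 38%. Umbrial agreement on XI.2.3: XI.1.1.2 not covered; Umbrial agreement on XI.1: not wholly obtained. → 38%.
Line C: pigment → XI.3; tablet form → XI.3.1; analytical-grade → XI.3.1.3. Scheduled 8%. No special measure applies. → 8%.
Line D: pigment → XI.3; tablet form → XI.3.1; technical-grade → XI.3.1.2. Scheduled 36%. No special measure applies. → 36%.
Sum: 14% + 38% + 8% + 36% = 96%.

96%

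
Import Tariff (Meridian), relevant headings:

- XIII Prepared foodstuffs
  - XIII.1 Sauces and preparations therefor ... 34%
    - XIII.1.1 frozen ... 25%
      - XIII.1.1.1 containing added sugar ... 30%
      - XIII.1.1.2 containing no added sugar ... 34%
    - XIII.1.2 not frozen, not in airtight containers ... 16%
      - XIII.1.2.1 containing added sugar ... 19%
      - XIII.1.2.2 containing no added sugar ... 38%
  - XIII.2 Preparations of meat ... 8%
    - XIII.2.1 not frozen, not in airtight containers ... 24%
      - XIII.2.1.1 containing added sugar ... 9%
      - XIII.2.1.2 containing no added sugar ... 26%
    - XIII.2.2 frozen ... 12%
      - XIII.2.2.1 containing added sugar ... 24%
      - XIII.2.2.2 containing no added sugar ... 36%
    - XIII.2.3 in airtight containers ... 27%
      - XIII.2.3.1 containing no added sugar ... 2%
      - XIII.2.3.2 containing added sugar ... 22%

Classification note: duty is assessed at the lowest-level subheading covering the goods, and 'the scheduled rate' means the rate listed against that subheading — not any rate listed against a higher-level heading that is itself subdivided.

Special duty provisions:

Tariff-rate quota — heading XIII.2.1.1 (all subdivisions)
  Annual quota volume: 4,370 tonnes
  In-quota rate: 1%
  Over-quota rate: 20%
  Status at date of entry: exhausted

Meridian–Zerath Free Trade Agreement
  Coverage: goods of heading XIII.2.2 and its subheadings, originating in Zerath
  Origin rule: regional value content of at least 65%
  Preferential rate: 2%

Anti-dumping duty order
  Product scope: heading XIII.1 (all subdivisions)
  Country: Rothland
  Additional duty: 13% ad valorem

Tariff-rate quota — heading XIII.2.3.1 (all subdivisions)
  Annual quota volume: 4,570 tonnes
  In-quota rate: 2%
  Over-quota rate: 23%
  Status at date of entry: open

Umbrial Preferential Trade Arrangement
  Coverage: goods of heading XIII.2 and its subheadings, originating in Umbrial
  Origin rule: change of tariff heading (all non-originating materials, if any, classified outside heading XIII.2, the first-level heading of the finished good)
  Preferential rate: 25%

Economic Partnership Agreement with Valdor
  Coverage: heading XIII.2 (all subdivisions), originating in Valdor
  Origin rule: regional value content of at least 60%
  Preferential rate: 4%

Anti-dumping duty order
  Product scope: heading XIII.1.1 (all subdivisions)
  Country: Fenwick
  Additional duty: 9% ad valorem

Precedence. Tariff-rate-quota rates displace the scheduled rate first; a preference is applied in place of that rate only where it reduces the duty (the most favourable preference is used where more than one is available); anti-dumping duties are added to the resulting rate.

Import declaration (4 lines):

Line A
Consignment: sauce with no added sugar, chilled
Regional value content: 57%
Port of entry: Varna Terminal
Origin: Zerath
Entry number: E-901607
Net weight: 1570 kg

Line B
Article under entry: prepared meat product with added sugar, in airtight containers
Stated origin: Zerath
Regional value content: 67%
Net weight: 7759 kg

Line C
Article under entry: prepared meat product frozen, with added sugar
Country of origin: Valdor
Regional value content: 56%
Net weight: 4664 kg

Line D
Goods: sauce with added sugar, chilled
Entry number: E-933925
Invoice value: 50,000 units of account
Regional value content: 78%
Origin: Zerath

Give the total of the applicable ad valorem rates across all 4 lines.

Line A: sauce → XIII.1; chilled → XIII.1.2; with no added sugar → XIII.1.2.2. Scheduled 38%. Zerath agreement on XIII.2.2: XIII.1.2.2 not covered. → 38%.
Line B: prepared meat product → XIII.2; in airtight containers → XIII.2.3; with added sugar → XIII.2.3.2. Scheduled 22%. Zerath agreement on XIII.2.2: XIII.2.3.2 not covered. → 22%.
Line C: prepared meat product → XIII.2; frozen → XIII.2.2; with added sugar → XIII.2.2.1. Scheduled 24%. Valdor agreement on XIII.2: RVC < 60%. → 24%.
Line D: sauce → XIII.1; chilled → XIII.1.2; with added sugar → XIII.1.2.1. Scheduled 19%. Zerath agreement on XIII.2.2: XIII.1.2.1 not covered. → 19%.
Sum: 38% + 22% + 24% + 19% = 103%.

103%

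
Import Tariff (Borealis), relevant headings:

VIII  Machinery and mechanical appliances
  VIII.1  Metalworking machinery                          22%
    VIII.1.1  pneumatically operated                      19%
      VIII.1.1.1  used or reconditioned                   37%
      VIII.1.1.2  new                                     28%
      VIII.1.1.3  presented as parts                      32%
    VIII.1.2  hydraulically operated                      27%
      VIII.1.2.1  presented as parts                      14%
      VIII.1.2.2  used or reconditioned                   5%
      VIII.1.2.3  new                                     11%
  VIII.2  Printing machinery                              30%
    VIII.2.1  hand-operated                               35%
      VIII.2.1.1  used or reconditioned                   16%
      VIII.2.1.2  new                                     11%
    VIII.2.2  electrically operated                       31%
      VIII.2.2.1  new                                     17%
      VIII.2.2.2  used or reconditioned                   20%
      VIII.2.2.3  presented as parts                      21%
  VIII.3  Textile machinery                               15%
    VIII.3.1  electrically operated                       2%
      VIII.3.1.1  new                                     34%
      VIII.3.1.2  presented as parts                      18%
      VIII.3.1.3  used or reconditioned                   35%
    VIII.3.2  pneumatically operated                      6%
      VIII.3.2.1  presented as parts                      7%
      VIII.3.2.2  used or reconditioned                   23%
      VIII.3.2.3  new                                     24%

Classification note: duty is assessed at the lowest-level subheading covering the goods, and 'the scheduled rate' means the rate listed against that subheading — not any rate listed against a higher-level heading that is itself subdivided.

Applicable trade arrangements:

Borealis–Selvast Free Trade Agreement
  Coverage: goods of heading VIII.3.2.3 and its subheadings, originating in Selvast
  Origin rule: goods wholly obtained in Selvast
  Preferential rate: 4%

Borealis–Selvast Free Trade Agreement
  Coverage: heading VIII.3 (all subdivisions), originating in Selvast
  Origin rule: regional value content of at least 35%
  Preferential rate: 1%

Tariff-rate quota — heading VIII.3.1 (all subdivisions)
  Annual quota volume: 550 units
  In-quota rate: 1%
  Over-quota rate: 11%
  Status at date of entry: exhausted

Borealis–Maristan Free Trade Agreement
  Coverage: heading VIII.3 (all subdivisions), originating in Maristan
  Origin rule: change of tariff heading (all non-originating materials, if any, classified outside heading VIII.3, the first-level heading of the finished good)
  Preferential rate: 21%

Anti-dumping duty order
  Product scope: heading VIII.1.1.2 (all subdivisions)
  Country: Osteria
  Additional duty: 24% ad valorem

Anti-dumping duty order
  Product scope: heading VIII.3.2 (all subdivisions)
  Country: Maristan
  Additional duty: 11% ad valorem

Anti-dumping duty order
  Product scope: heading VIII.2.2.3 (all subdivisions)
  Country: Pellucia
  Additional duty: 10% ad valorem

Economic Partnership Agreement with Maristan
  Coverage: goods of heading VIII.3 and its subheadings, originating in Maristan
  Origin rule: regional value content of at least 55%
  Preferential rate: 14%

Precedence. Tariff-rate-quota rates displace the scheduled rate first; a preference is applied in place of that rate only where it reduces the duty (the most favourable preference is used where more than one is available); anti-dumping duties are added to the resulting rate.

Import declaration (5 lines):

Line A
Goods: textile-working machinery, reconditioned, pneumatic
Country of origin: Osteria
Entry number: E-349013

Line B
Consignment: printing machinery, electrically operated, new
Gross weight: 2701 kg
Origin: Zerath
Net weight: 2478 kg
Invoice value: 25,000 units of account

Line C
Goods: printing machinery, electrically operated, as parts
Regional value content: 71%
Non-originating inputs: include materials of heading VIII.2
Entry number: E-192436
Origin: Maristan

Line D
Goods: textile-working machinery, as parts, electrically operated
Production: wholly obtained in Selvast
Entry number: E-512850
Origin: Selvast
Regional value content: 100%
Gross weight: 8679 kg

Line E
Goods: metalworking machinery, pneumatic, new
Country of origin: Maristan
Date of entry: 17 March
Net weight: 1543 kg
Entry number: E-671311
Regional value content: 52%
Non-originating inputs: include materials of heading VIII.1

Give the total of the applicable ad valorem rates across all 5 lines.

Line A: textile-working → VIII.3; pneumatic → VIII.3.2; reconditioned → VIII.3.2.2. Scheduled 23%. No special measure applies. → 23%.
Line B: printing → VIII.2; electrically operated → VIII.2.2; new → VIII.2.2.1. Scheduled 17%. No special measure applies. → 17%.
Line C: printing → VIII.2; electrically operated → VIII.2.2; as parts → VIII.2.2.3. Scheduled 21%. Maristan agreement on VIII.3: VIII.2.2.3 not covered; Maristan agreement on VIII.3: VIII.2.2.3 not covered. → 21%.
Line D: textile-working → VIII.3; electrically operated → VIII.3.1; as parts → VIII.3.1.2. Scheduled 18%. quota on VIII.3.1 exhausted → over-quota 11%; Selvast agreement on VIII.3.2.3: VIII.3.1.2 not covered; Selvast agreement on VIII.3: RVC ≥ 35% → 1% available; preferential 1%. → 1%.
Line E: metalworking → VIII.1; pneumatic → VIII.1.1; new → VIII.1.1.2. Scheduled 28%. Maristan agreement on VIII.3: VIII.1.1.2 not covered; Maristan agreement on VIII.3: VIII.1.1.2 not covered. → 28%.
Sum: 23% + 17% + 21% + 1% + 28% = 90%.

90%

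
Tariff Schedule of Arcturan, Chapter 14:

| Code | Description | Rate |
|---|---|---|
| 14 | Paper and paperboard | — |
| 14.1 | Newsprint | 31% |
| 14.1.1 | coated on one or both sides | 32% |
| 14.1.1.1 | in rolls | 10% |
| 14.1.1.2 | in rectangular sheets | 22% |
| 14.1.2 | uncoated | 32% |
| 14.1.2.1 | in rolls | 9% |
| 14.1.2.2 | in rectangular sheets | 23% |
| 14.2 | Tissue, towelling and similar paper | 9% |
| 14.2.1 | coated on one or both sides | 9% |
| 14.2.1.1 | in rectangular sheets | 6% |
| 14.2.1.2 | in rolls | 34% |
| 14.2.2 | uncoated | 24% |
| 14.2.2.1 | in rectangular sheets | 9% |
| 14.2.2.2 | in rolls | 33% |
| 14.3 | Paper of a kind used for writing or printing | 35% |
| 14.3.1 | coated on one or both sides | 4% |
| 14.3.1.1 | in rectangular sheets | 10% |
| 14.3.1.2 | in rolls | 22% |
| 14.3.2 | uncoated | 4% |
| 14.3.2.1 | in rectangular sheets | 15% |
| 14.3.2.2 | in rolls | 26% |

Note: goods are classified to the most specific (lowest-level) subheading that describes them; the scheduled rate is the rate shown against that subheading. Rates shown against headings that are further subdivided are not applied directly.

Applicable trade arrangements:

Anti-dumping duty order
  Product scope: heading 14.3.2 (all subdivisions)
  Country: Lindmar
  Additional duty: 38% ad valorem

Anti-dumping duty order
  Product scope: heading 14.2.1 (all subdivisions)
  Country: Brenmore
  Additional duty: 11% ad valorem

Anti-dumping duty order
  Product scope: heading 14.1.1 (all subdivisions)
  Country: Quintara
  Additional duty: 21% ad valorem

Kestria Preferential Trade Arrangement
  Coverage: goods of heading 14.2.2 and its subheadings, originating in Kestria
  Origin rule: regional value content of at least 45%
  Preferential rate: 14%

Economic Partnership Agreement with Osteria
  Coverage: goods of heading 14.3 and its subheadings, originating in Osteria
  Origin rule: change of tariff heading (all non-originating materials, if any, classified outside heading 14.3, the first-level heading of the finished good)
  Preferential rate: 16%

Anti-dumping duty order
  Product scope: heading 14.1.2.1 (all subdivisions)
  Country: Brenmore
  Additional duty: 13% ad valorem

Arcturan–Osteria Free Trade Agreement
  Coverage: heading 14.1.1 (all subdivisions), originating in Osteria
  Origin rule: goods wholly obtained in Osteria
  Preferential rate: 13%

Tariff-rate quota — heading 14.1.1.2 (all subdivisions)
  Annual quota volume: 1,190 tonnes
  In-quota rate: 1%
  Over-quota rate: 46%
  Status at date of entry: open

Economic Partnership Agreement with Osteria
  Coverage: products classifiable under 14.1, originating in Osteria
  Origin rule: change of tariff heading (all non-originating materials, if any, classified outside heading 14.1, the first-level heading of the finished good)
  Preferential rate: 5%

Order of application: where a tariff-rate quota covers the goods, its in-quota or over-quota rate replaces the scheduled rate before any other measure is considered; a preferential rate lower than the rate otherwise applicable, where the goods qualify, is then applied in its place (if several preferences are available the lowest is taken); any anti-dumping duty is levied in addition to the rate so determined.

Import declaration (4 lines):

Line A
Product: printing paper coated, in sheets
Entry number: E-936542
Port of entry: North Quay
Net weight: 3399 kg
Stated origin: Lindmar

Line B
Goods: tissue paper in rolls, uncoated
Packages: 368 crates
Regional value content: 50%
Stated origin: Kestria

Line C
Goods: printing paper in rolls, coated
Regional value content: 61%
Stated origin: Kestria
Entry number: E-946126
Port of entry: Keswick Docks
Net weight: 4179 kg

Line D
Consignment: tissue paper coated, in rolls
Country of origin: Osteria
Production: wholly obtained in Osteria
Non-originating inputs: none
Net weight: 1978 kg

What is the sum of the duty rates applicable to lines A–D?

Line A: printing paper → 14.3; coated → 14.3.1; in sheets → 14.3.1.1. Scheduled 10%. No special measure applies. → 10%.
Line B: tissue paper → 14.2; uncoated → 14.2.2; in rolls → 14.2.2.2. Scheduled 33%. Kestria agreement on 14.2.2: RVC ≥ 45% → 14% available; preferential 14%. → 14%.
Line C: printing paper → 14.3; coated → 14.3.1; in rolls → 14.3.1.2. Scheduled 22%. Kestria agreement on 14.2.2: 14.3.1.2 not covered. → 22%.
Line D: tissue paper → 14.2; coated → 14.2.1; in rolls → 14.2.1.2. Scheduled 34%. Osteria agreement on 14.3: 14.2.1.2 not covered; Osteria agreement on 14.1.1: 14.2.1.2 not covered; Osteria agreement on 14.1: 14.2.1.2 not covered. → 34%.
Sum: 10% + 14% + 22% + 34% = 80%.

80%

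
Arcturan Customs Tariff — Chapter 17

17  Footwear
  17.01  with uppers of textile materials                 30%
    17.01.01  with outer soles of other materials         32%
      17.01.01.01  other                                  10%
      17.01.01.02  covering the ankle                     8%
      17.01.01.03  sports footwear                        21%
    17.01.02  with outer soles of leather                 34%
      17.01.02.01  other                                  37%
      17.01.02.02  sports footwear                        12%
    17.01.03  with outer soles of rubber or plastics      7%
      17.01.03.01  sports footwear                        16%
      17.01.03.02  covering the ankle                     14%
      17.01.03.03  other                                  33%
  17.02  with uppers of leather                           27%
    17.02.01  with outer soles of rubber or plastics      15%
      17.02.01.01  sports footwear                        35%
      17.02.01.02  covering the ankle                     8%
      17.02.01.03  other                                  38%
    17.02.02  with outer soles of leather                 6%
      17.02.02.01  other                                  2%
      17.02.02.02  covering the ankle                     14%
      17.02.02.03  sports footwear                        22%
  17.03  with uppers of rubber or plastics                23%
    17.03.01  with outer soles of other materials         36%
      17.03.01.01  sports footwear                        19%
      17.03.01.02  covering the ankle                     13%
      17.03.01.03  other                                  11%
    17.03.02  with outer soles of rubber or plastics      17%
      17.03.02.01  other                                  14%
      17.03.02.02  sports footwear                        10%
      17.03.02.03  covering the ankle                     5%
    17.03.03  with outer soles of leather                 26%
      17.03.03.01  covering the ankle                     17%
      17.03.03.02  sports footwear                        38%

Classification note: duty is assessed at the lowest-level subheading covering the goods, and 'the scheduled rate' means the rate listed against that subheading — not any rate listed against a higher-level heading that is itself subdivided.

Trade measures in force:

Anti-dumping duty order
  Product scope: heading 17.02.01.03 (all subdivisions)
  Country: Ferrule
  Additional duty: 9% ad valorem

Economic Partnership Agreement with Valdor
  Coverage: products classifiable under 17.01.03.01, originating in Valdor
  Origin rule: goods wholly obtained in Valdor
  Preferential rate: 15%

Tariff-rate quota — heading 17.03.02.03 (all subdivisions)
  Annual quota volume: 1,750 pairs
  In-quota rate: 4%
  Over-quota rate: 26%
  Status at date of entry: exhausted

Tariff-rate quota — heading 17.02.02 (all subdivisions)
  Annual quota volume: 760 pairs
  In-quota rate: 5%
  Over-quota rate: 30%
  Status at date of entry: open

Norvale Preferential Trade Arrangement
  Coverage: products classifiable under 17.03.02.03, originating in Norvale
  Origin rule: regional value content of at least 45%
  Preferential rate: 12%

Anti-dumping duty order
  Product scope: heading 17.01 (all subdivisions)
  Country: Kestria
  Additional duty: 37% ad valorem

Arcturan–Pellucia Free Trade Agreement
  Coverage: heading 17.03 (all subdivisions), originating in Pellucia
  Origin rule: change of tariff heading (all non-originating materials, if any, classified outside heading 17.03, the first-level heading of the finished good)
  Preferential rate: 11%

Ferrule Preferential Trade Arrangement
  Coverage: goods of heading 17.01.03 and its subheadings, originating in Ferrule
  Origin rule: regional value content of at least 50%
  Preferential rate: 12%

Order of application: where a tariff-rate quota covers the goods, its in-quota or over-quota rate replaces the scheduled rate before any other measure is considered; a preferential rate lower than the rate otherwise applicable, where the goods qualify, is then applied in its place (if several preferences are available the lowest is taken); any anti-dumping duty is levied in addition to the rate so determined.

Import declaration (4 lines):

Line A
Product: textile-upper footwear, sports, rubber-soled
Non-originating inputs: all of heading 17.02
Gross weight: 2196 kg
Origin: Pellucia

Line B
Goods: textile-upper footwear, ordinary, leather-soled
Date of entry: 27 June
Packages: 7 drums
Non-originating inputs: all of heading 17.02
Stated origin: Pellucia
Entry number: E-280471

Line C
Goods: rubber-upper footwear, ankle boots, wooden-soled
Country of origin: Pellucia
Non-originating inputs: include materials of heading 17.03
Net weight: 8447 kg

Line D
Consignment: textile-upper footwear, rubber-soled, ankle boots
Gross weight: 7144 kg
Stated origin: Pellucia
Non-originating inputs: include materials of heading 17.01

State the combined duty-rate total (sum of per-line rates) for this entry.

80%

Line A: textile-upper → 17.01; rubber-soled → 17.01.03; sports → 17.01.03.01. Scheduled 16%. Pellucia agreement on 17.03: 17.01.03.01 not covered. → 16%.
Line B: textile-upper → 17.01; leather-soled → 17.01.02; ordinary → 17.01.02.01. Scheduled 37%. Pellucia agreement on 17.03: 17.01.02.01 not covered. → 37%.
Line C: rubber-upper → 17.03; wooden-soled → 17.03.01; ankle boots → 17.03.01.02. Scheduled 13%. Pellucia agreement on 17.03: CTH not met. → 13%.
Line D: textile-upper → 17.01; rubber-soled → 17.01.03; ankle boots → 17.01.03.02. Scheduled 14%. Pellucia agreement on 17.03: 17.01.03.02 not covered. → 14%.
Sum: 16% + 37% + 13% + 14% = 80%.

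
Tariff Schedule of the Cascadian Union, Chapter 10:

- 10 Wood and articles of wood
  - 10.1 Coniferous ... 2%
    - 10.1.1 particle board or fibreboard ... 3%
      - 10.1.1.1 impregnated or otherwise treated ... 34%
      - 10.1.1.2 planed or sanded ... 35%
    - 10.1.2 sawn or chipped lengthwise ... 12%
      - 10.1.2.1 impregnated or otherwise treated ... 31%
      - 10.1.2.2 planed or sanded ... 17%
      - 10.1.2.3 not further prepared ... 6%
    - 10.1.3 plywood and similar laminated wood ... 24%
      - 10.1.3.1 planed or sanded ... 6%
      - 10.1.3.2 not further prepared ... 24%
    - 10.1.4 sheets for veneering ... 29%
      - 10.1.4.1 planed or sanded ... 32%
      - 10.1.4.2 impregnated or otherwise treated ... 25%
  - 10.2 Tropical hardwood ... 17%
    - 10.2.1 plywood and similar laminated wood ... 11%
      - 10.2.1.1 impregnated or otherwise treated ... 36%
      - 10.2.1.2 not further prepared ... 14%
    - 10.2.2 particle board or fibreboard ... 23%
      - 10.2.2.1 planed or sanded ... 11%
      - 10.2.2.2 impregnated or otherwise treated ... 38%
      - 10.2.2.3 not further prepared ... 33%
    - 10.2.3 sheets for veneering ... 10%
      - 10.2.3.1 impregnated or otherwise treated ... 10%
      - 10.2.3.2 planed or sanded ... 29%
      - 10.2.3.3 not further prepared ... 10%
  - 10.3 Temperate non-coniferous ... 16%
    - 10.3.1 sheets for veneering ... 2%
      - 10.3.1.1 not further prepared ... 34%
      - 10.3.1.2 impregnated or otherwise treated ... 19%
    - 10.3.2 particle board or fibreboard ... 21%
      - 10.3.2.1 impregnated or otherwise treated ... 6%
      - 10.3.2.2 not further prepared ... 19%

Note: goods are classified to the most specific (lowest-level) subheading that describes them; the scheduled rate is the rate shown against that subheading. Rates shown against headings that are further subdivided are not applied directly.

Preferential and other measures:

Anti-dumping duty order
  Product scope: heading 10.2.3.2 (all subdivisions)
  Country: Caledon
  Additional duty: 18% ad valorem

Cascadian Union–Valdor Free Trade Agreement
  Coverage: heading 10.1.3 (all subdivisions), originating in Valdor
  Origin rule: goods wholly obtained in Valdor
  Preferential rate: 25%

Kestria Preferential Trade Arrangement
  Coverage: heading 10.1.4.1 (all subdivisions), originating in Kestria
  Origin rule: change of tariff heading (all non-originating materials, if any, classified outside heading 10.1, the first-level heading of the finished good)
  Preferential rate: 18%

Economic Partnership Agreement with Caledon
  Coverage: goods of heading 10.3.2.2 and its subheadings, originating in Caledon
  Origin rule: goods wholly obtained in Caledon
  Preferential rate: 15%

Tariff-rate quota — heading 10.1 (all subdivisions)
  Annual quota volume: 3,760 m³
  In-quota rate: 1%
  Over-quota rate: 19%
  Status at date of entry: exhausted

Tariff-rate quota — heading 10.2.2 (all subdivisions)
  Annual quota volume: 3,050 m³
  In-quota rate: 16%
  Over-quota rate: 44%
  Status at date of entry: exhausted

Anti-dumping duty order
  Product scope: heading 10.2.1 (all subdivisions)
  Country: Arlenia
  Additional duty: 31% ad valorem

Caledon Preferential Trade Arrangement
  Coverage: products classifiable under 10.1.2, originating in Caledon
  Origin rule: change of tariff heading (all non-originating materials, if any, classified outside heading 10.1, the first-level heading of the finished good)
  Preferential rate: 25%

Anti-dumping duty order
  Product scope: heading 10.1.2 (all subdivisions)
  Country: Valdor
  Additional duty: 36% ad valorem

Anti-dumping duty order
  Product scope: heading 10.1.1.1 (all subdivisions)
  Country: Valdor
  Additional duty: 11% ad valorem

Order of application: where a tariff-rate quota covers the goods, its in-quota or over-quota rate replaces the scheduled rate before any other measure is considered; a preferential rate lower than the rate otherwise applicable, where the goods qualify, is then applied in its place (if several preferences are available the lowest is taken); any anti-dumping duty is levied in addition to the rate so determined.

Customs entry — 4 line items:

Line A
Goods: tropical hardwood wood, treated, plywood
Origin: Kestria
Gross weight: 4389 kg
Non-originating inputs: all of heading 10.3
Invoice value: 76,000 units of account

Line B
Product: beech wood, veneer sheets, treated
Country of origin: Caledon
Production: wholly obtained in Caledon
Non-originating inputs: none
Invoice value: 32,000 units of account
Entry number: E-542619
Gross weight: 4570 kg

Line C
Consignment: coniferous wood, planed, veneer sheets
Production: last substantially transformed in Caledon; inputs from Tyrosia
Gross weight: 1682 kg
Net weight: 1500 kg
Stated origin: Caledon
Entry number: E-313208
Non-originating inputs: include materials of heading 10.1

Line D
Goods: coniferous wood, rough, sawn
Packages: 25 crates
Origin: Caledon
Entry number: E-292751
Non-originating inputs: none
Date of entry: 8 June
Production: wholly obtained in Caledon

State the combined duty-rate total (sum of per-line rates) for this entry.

Line A: tropical hardwood → 10.2; plywood → 10.2.1; treated → 10.2.1.1. Scheduled 36%. Kestria agreement on 10.1.4.1: 10.2.1.1 not covered. → 36%.
Line B: beech → 10.3; veneer sheets → 10.3.1; treated → 10.3.1.2. Scheduled 19%. Caledon agreement on 10.3.2.2: 10.3.1.2 not covered; Caledon agreement on 10.1.2: 10.3.1.2 not covered. → 19%.
Line C: coniferous → 10.1; veneer sheets → 10.1.4; planed → 10.1.4.1. Scheduled 32%. quota on 10.1 exhausted → over-quota 19%; Caledon agreement on 10.3.2.2: 10.1.4.1 not covered; Caledon agreement on 10.1.2: 10.1.4.1 not covered. → 19%.
Line D: coniferous → 10.1; sawn → 10.1.2; rough → 10.1.2.3. Scheduled 6%. quota on 10.1 exhausted → over-quota 19%; Caledon agreement on 10.3.2.2: 10.1.2.3 not covered; Caledon agreement on 10.1.2: CTH met → 25% available; preference 25% not lower than 19% → no reduction. → 19%.
Sum: 36% + 19% + 19% + 19% = 93%.

93%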